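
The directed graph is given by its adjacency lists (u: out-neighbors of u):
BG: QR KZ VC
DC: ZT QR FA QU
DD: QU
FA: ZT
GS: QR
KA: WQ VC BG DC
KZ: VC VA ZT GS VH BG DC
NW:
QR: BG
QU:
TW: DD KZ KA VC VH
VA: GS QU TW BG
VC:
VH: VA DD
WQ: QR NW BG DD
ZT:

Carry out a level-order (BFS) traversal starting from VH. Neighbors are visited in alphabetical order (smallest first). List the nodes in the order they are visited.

VH -> DD -> VA -> QU -> BG -> GS -> TW -> KZ -> QR -> VC -> KA -> DC -> ZT -> WQ -> FA -> NW

Visit VH; enqueue DD, VA → queue [DD, VA]
Visit DD; enqueue QU → queue [VA, QU]
Visit VA; enqueue BG, GS, TW → queue [QU, BG, GS, TW]
Visit QU → queue [BG, GS, TW]
Visit BG; enqueue KZ, QR, VC → queue [GS, TW, KZ, QR, VC]
Visit GS → queue [TW, KZ, QR, VC]
Visit TW; enqueue KA → queue [KZ, QR, VC, KA]
Visit KZ; enqueue DC, ZT → queue [QR, VC, KA, DC, ZT]
Visit QR → queue [VC, KA, DC, ZT]
Visit VC → queue [KA, DC, ZT]
Visit KA; enqueue WQ → queue [DC, ZT, WQ]
Visit DC; enqueue FA → queue [ZT, WQ, FA]
Visit ZT → queue [WQ, FA]
Visit WQ; enqueue NW → queue [FA, NW]
Visit FA → queue [NW]
Visit NW → queue []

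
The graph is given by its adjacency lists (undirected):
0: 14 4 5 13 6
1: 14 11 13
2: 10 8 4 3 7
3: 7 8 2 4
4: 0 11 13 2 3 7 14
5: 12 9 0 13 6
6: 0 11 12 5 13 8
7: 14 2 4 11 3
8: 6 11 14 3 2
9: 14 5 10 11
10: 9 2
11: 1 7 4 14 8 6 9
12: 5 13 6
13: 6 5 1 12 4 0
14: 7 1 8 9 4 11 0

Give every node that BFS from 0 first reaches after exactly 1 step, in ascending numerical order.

4, 5, 6, 13, 14

Level 0: 0
Level 1: 4, 5, 6, 13, 14
Level 2: 1, 2, 3, 7, 8, 9, 11, 12
Level 3: 10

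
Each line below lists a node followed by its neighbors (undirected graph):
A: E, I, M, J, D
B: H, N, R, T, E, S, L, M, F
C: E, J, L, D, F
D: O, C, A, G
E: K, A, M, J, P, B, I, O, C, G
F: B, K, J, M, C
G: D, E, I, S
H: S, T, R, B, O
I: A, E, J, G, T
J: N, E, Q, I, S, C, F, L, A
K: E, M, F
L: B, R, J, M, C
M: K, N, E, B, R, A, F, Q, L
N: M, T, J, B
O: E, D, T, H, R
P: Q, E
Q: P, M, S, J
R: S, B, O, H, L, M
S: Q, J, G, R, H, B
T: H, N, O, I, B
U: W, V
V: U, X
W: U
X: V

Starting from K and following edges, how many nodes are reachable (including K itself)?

20

BFS from K visits: K, E, F, M, A, B, C, G, I, J, O, P, L, N, Q, R, D, H, S, T
Reachable nodes: 20 of 24 total.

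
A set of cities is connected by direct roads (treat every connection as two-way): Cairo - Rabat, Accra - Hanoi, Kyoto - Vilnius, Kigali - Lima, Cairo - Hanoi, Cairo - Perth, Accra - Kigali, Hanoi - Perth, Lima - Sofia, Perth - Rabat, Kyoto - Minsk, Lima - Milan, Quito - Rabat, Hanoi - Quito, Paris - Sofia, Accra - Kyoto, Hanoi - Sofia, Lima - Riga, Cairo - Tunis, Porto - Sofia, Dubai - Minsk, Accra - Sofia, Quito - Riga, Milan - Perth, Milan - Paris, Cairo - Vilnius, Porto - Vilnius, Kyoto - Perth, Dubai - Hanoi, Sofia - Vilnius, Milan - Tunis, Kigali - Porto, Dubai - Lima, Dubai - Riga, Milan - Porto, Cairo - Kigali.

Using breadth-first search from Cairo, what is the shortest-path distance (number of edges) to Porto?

Level 0: Cairo
Level 1: Hanoi, Kigali, Perth, Rabat, Tunis, Vilnius
Level 2: Accra, Dubai, Kyoto, Lima, Milan, Porto, Quito, Sofia
Level 3: Minsk, Paris, Riga
Porto first appears at level 2.

2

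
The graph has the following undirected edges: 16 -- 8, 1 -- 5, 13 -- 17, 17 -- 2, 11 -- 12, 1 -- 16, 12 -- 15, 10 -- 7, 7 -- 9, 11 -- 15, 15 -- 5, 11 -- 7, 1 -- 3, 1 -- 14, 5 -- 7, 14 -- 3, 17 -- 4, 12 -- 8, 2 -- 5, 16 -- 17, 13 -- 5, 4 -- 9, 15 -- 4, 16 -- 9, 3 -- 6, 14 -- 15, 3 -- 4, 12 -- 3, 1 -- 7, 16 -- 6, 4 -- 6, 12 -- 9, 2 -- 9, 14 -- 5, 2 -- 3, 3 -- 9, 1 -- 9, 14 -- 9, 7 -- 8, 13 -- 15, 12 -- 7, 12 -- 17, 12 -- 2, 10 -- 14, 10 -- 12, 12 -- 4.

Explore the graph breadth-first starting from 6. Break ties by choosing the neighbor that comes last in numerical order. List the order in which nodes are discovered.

Visit 6; enqueue 16, 4, 3 → queue [16, 4, 3]
Visit 16; enqueue 17, 9, 8, 1 → queue [4, 3, 17, 9, 8, 1]
Visit 4; enqueue 15, 12 → queue [3, 17, 9, 8, 1, 15, 12]
Visit 3; enqueue 14, 2 → queue [17, 9, 8, 1, 15, 12, 14, 2]
Visit 17; enqueue 13 → queue [9, 8, 1, 15, 12, 14, 2, 13]
Visit 9; enqueue 7 → queue [8, 1, 15, 12, 14, 2, 13, 7]
Visit 8 → queue [1, 15, 12, 14, 2, 13, 7]
Visit 1; enqueue 5 → queue [15, 12, 14, 2, 13, 7, 5]
Visit 15; enqueue 11 → queue [12, 14, 2, 13, 7, 5, 11]
Visit 12; enqueue 10 → queue [14, 2, 13, 7, 5, 11, 10]
Visit 14 → queue [2, 13, 7, 5, 11, 10]
Visit 2 → queue [13, 7, 5, 11, 10]
Visit 13 → queue [7, 5, 11, 10]
Visit 7 → queue [5, 11, 10]
Visit 5 → queue [11, 10]
Visit 11 → queue [10]
Visit 10 → queue []

6 -> 16 -> 4 -> 3 -> 17 -> 9 -> 8 -> 1 -> 15 -> 12 -> 14 -> 2 -> 13 -> 7 -> 5 -> 11 -> 10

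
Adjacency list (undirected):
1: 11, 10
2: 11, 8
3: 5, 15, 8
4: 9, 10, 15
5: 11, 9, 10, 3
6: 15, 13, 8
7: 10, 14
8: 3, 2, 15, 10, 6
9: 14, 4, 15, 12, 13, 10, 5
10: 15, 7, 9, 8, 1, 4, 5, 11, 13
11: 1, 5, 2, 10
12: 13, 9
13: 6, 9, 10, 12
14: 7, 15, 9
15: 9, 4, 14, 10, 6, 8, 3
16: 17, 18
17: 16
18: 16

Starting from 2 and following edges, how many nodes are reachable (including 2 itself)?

15

BFS from 2 visits: 2, 11, 8, 10, 5, 1, 15, 6, 3, 13, 9, 7, 4, 14, 12
Reachable nodes: 15 of 18 total.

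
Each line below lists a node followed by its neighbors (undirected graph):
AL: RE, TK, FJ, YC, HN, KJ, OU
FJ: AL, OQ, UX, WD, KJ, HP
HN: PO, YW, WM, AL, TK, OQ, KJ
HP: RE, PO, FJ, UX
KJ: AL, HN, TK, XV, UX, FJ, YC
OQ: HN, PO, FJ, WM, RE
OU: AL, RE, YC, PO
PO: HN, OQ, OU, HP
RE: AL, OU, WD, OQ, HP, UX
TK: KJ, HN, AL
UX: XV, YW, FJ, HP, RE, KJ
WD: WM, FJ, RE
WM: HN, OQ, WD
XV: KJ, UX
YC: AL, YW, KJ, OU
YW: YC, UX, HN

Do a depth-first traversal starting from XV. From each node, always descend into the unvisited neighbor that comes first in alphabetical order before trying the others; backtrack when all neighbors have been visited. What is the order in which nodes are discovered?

XV → KJ → AL → FJ → HP → PO → HN → OQ → RE → OU → YC → YW → UX → WD → WM → TK

Visit XV
XV → KJ
KJ → AL
AL → FJ
FJ → HP
HP → PO
PO → HN
HN → OQ
OQ → RE
RE → OU
OU → YC
YC → YW
YW → UX
RE → WD
WD → WM
HN → TK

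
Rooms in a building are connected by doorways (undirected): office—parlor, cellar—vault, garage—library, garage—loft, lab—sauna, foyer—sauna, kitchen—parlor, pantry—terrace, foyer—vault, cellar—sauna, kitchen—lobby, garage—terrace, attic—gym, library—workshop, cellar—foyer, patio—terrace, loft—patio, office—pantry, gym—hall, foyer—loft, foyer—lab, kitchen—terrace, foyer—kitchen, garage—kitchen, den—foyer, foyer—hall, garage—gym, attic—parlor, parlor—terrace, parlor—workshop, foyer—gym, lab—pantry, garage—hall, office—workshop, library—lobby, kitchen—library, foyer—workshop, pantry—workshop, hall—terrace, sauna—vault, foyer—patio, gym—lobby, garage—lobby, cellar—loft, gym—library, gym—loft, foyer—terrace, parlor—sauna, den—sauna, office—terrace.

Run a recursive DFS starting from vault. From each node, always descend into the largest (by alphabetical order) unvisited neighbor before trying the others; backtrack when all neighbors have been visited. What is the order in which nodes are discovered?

Visit vault
vault → sauna
sauna → parlor
parlor → workshop
workshop → pantry
pantry → terrace
terrace → patio
patio → loft
loft → gym
gym → lobby
lobby → library
library → kitchen
kitchen → garage
garage → hall
hall → foyer
foyer → lab
foyer → den
foyer → cellar
gym → attic
terrace → office

vault sauna parlor workshop pantry terrace patio loft gym lobby library kitchen garage hall foyer lab den cellar attic office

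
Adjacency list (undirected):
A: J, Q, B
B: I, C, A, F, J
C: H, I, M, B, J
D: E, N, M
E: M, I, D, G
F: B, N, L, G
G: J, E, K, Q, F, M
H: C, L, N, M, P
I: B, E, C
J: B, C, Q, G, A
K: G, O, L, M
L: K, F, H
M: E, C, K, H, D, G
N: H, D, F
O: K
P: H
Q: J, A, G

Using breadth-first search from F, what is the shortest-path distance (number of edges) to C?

Level 0: F
Level 1: B, G, L, N
Level 2: A, C, D, E, H, I, J, K, M, Q
Level 3: O, P
C first appears at level 2.

2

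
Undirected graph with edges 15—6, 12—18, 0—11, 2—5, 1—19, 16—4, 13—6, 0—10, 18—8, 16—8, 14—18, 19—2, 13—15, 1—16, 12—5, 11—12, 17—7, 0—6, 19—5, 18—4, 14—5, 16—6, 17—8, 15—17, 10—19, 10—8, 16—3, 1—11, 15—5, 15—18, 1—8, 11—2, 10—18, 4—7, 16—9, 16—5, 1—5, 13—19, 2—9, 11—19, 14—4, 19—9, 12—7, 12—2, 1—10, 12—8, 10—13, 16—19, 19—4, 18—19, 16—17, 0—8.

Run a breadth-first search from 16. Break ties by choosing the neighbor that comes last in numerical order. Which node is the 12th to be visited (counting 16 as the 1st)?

13

Visit 16; enqueue 19, 17, 9, 8, 6, 5, 4, 3, 1 → queue [19, 17, 9, 8, 6, 5, 4, 3, 1]
Visit 19; enqueue 18, 13, 11, 10, 2 → queue [17, 9, 8, 6, 5, 4, 3, 1, 18, 13, 11, 10, 2]
Visit 17; enqueue 15, 7 → queue [9, 8, 6, 5, 4, 3, 1, 18, 13, 11, 10, 2, 15, 7]
Visit 9 → queue [8, 6, 5, 4, 3, 1, 18, 13, 11, 10, 2, 15, 7]
Visit 8; enqueue 12, 0 → queue [6, 5, 4, 3, 1, 18, 13, 11, 10, 2, 15, 7, 12, 0]
Visit 6 → queue [5, 4, 3, 1, 18, 13, 11, 10, 2, 15, 7, 12, 0]
Visit 5; enqueue 14 → queue [4, 3, 1, 18, 13, 11, 10, 2, 15, 7, 12, 0, 14]
Visit 4 → queue [3, 1, 18, 13, 11, 10, 2, 15, 7, 12, 0, 14]
Visit 3 → queue [1, 18, 13, 11, 10, 2, 15, 7, 12, 0, 14]
Visit 1 → queue [18, 13, 11, 10, 2, 15, 7, 12, 0, 14]
Visit 18 → queue [13, 11, 10, 2, 15, 7, 12, 0, 14]
Visit 13 → queue [11, 10, 2, 15, 7, 12, 0, 14]
Visit 11 → queue [10, 2, 15, 7, 12, 0, 14]
Visit 10 → queue [2, 15, 7, 12, 0, 14]
Visit 2 → queue [15, 7, 12, 0, 14]
Visit 15 → queue [7, 12, 0, 14]
Visit 7 → queue [12, 0, 14]
Visit 12 → queue [0, 14]
Visit 0 → queue [14]
Visit 14 → queue []

Visit order: 16, 19, 17, 9, 8, 6, 5, 4, 3, 1, 18, 13, 11, 10, 2, 15, 7, 12, 0, 14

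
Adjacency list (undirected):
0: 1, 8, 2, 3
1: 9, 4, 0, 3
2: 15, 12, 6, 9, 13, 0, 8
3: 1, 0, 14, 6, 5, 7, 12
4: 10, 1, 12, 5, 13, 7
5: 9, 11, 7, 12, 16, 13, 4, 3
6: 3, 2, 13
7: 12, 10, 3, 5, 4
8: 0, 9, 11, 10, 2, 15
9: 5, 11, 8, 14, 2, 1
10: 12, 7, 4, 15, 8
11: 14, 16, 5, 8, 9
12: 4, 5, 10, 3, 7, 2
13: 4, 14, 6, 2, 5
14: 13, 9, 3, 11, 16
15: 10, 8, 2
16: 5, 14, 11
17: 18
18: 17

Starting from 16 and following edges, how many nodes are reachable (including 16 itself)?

17

BFS from 16 visits: 16, 14, 11, 5, 13, 9, 3, 8, 12, 7, 4, 6, 2, 1, 0, 15, 10
Reachable nodes: 17 of 19 total.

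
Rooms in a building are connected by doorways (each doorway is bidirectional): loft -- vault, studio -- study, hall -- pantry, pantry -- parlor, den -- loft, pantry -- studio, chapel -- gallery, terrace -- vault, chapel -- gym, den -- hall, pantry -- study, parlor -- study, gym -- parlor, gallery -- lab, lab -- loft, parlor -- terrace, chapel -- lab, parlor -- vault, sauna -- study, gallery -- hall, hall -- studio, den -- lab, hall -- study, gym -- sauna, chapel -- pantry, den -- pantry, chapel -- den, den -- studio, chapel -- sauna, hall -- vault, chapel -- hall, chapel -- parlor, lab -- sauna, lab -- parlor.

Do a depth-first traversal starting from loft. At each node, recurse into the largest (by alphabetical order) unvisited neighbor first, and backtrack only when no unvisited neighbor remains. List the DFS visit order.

Visit loft
loft → vault
vault → terrace
terrace → parlor
parlor → study
study → studio
studio → pantry
pantry → hall
hall → gallery
gallery → lab
lab → sauna
sauna → gym
gym → chapel
chapel → den

loft vault terrace parlor study studio pantry hall gallery lab sauna gym chapel den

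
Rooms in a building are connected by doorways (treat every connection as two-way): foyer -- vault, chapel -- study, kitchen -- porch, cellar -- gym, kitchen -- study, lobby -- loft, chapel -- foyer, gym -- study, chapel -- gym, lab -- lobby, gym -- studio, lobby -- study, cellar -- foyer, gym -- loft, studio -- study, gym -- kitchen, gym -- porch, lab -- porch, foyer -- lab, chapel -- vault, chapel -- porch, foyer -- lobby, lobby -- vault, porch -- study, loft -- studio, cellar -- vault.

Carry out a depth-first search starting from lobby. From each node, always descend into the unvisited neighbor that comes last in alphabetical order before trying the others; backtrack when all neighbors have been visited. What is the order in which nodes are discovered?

lobby → vault → foyer → lab → porch → study → studio → loft → gym → kitchen → chapel → cellar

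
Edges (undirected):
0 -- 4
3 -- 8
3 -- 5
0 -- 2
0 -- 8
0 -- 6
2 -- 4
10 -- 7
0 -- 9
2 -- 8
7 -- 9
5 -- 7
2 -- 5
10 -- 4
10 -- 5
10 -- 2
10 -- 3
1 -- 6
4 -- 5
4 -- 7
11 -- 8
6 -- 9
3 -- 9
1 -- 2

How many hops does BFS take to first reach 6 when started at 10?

Level 0: 10
Level 1: 2, 3, 4, 5, 7
Level 2: 0, 1, 8, 9
Level 3: 6, 11
6 first appears at level 3.

3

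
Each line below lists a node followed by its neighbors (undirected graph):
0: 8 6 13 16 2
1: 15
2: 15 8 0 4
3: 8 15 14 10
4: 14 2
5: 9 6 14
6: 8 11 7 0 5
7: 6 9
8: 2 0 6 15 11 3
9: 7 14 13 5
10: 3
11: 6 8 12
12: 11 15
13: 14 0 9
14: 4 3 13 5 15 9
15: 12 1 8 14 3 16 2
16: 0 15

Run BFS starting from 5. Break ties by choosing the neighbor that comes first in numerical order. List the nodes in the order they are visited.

Visit 5; enqueue 6, 9, 14 → queue [6, 9, 14]
Visit 6; enqueue 0, 7, 8, 11 → queue [9, 14, 0, 7, 8, 11]
Visit 9; enqueue 13 → queue [14, 0, 7, 8, 11, 13]
Visit 14; enqueue 3, 4, 15 → queue [0, 7, 8, 11, 13, 3, 4, 15]
Visit 0; enqueue 2, 16 → queue [7, 8, 11, 13, 3, 4, 15, 2, 16]
Visit 7 → queue [8, 11, 13, 3, 4, 15, 2, 16]
Visit 8 → queue [11, 13, 3, 4, 15, 2, 16]
Visit 11; enqueue 12 → queue [13, 3, 4, 15, 2, 16, 12]
Visit 13 → queue [3, 4, 15, 2, 16, 12]
Visit 3; enqueue 10 → queue [4, 15, 2, 16, 12, 10]
Visit 4 → queue [15, 2, 16, 12, 10]
Visit 15; enqueue 1 → queue [2, 16, 12, 10, 1]
Visit 2 → queue [16, 12, 10, 1]
Visit 16 → queue [12, 10, 1]
Visit 12 → queue [10, 1]
Visit 10 → queue [1]
Visit 1 → queue []

5 → 6 → 9 → 14 → 0 → 7 → 8 → 11 → 13 → 3 → 4 → 15 → 2 → 16 → 12 → 10 → 1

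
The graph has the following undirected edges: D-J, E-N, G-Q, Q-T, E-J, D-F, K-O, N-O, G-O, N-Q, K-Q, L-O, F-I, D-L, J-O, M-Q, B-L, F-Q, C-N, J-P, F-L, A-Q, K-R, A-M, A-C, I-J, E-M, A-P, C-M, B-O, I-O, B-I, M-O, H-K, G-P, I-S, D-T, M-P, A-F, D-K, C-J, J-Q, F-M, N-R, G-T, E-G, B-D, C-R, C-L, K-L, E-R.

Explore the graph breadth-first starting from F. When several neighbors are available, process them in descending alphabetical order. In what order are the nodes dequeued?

F, Q, M, L, I, D, A, T, N, K, J, G, P, O, E, C, B, S, R, H

Visit F; enqueue Q, M, L, I, D, A → queue [Q, M, L, I, D, A]
Visit Q; enqueue T, N, K, J, G → queue [M, L, I, D, A, T, N, K, J, G]
Visit M; enqueue P, O, E, C → queue [L, I, D, A, T, N, K, J, G, P, O, E, C]
Visit L; enqueue B → queue [I, D, A, T, N, K, J, G, P, O, E, C, B]
Visit I; enqueue S → queue [D, A, T, N, K, J, G, P, O, E, C, B, S]
Visit D → queue [A, T, N, K, J, G, P, O, E, C, B, S]
Visit A → queue [T, N, K, J, G, P, O, E, C, B, S]
Visit T → queue [N, K, J, G, P, O, E, C, B, S]
Visit N; enqueue R → queue [K, J, G, P, O, E, C, B, S, R]
Visit K; enqueue H → queue [J, G, P, O, E, C, B, S, R, H]
Visit J → queue [G, P, O, E, C, B, S, R, H]
Visit G → queue [P, O, E, C, B, S, R, H]
Visit P → queue [O, E, C, B, S, R, H]
Visit O → queue [E, C, B, S, R, H]
Visit E → queue [C, B, S, R, H]
Visit C → queue [B, S, R, H]
Visit B → queue [S, R, H]
Visit S → queue [R, H]
Visit R → queue [H]
Visit H → queue []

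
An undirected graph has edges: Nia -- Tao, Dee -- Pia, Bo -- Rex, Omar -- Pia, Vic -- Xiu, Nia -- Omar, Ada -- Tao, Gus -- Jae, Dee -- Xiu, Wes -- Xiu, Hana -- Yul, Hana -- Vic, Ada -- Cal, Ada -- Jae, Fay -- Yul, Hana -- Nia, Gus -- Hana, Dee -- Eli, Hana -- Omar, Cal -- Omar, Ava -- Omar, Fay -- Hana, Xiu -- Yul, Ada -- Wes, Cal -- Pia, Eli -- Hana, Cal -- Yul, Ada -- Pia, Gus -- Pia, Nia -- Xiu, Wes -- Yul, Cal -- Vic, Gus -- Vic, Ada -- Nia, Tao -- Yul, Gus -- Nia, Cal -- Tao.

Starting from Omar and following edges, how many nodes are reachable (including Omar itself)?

BFS from Omar visits: Omar, Pia, Nia, Hana, Cal, Ava, Gus, Dee, Ada, Xiu, Tao, Yul, Vic, Fay, Eli, Jae, Wes
Reachable nodes: 17 of 19 total.

17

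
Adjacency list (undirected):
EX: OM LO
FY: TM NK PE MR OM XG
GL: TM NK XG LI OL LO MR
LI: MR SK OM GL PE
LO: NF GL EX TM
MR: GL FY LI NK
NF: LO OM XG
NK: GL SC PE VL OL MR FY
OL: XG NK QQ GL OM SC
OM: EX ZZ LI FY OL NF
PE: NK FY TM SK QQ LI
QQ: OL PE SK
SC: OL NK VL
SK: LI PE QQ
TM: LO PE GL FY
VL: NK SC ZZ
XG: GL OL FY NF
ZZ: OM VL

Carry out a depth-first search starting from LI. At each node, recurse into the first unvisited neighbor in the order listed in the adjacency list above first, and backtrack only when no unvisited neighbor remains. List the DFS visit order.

Visit LI
LI → MR
MR → GL
GL → TM
TM → LO
LO → NF
NF → OM
OM → EX
OM → ZZ
ZZ → VL
VL → NK
NK → SC
SC → OL
OL → XG
XG → FY
FY → PE
PE → SK
SK → QQ

LI, MR, GL, TM, LO, NF, OM, EX, ZZ, VL, NK, SC, OL, XG, FY, PE, SK, QQ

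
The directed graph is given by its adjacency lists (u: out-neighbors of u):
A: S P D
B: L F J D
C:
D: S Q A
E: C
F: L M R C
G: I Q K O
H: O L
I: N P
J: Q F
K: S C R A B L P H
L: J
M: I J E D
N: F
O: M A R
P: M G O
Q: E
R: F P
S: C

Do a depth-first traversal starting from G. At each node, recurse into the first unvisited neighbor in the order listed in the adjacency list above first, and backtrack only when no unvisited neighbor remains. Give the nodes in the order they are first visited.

G I N F L J Q E C M D S A P O R K B H

Visit G
G → I
I → N
N → F
F → L
L → J
J → Q
Q → E
E → C
F → M
M → D
D → S
D → A
A → P
P → O
O → R
G → K
K → B
K → H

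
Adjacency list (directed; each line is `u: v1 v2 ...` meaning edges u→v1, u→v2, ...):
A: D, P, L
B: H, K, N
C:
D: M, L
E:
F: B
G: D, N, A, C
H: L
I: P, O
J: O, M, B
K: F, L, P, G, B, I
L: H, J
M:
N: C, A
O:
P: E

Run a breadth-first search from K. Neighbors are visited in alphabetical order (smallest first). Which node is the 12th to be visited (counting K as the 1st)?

D

Visit K; enqueue B, F, G, I, L, P → queue [B, F, G, I, L, P]
Visit B; enqueue H, N → queue [F, G, I, L, P, H, N]
Visit F → queue [G, I, L, P, H, N]
Visit G; enqueue A, C, D → queue [I, L, P, H, N, A, C, D]
Visit I; enqueue O → queue [L, P, H, N, A, C, D, O]
Visit L; enqueue J → queue [P, H, N, A, C, D, O, J]
Visit P; enqueue E → queue [H, N, A, C, D, O, J, E]
Visit H → queue [N, A, C, D, O, J, E]
Visit N → queue [A, C, D, O, J, E]
Visit A → queue [C, D, O, J, E]
Visit C → queue [D, O, J, E]
Visit D; enqueue M → queue [O, J, E, M]
Visit O → queue [J, E, M]
Visit J → queue [E, M]
Visit E → queue [M]
Visit M → queue []

Visit order: K, B, F, G, I, L, P, H, N, A, C, D, O, J, E, M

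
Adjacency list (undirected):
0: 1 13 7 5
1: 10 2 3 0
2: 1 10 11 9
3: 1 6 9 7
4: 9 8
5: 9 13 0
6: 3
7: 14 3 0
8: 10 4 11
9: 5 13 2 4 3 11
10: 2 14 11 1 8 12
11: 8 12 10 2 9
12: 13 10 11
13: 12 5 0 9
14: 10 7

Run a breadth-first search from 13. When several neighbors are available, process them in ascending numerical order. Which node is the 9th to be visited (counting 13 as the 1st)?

3

Visit 13; enqueue 0, 5, 9, 12 → queue [0, 5, 9, 12]
Visit 0; enqueue 1, 7 → queue [5, 9, 12, 1, 7]
Visit 5 → queue [9, 12, 1, 7]
Visit 9; enqueue 2, 3, 4, 11 → queue [12, 1, 7, 2, 3, 4, 11]
Visit 12; enqueue 10 → queue [1, 7, 2, 3, 4, 11, 10]
Visit 1 → queue [7, 2, 3, 4, 11, 10]
Visit 7; enqueue 14 → queue [2, 3, 4, 11, 10, 14]
Visit 2 → queue [3, 4, 11, 10, 14]
Visit 3; enqueue 6 → queue [4, 11, 10, 14, 6]
Visit 4; enqueue 8 → queue [11, 10, 14, 6, 8]
Visit 11 → queue [10, 14, 6, 8]
Visit 10 → queue [14, 6, 8]
Visit 14 → queue [6, 8]
Visit 6 → queue [8]
Visit 8 → queue []

Visit order: 13, 0, 5, 9, 12, 1, 7, 2, 3, 4, 11, 10, 14, 6, 8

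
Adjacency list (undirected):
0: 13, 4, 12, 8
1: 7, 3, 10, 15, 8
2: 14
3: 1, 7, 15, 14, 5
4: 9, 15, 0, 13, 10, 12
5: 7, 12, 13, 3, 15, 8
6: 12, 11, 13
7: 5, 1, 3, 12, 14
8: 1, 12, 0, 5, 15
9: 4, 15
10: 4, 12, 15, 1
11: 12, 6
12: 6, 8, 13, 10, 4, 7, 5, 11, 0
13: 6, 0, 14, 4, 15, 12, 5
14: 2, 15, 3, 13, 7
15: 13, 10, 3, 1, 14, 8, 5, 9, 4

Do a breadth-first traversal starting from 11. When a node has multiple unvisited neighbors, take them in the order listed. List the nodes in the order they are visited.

11 -> 12 -> 6 -> 8 -> 13 -> 10 -> 4 -> 7 -> 5 -> 0 -> 1 -> 15 -> 14 -> 9 -> 3 -> 2

Visit 11; enqueue 12, 6 → queue [12, 6]
Visit 12; enqueue 8, 13, 10, 4, 7, 5, 0 → queue [6, 8, 13, 10, 4, 7, 5, 0]
Visit 6 → queue [8, 13, 10, 4, 7, 5, 0]
Visit 8; enqueue 1, 15 → queue [13, 10, 4, 7, 5, 0, 1, 15]
Visit 13; enqueue 14 → queue [10, 4, 7, 5, 0, 1, 15, 14]
Visit 10 → queue [4, 7, 5, 0, 1, 15, 14]
Visit 4; enqueue 9 → queue [7, 5, 0, 1, 15, 14, 9]
Visit 7; enqueue 3 → queue [5, 0, 1, 15, 14, 9, 3]
Visit 5 → queue [0, 1, 15, 14, 9, 3]
Visit 0 → queue [1, 15, 14, 9, 3]
Visit 1 → queue [15, 14, 9, 3]
Visit 15 → queue [14, 9, 3]
Visit 14; enqueue 2 → queue [9, 3, 2]
Visit 9 → queue [3, 2]
Visit 3 → queue [2]
Visit 2 → queue []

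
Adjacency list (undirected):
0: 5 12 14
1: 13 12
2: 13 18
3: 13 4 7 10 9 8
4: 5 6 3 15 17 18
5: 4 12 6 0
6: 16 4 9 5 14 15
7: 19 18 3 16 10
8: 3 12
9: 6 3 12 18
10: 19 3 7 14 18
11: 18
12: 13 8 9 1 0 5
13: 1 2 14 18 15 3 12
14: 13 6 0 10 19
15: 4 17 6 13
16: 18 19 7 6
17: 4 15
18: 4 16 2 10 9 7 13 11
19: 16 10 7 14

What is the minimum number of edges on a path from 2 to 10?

Level 0: 2
Level 1: 13, 18
Level 2: 1, 3, 4, 7, 9, 10, 11, 12, 14, 15, 16
Level 3: 0, 5, 6, 8, 17, 19
10 first appears at level 2.

2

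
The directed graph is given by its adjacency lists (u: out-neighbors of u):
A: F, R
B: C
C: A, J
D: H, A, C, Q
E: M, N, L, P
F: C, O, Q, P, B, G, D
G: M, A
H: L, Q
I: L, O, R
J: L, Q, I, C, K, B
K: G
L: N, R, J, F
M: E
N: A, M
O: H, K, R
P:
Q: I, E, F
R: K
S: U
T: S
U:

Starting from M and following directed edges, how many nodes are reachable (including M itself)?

18

BFS from M visits: M, E, N, L, P, A, R, J, F, K, Q, I, C, B, O, G, D, H
Reachable nodes: 18 of 21 total.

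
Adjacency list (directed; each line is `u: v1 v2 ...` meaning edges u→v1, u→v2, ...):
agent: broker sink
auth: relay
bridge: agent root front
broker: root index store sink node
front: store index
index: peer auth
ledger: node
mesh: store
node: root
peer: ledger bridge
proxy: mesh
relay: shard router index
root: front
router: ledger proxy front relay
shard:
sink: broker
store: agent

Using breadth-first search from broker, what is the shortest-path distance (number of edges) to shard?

Level 0: broker
Level 1: index, node, root, sink, store
Level 2: agent, auth, front, peer
Level 3: bridge, ledger, relay
Level 4: router, shard
Level 5: proxy
Level 6: mesh
shard first appears at level 4.

4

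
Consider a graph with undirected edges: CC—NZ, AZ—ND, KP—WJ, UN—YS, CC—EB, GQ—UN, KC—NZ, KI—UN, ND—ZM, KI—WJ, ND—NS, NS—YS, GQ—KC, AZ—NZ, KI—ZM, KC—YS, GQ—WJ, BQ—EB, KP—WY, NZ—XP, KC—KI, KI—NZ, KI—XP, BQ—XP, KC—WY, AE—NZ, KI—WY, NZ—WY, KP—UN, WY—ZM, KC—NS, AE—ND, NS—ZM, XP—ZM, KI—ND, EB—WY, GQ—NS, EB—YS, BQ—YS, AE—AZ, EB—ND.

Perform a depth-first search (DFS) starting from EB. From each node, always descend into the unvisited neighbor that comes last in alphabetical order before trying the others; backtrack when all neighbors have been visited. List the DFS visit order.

Visit EB
EB → YS
YS → UN
UN → KP
KP → WY
WY → ZM
ZM → XP
XP → NZ
NZ → KI
KI → WJ
WJ → GQ
GQ → NS
NS → ND
ND → AZ
AZ → AE
NS → KC
NZ → CC
XP → BQ

EB, YS, UN, KP, WY, ZM, XP, NZ, KI, WJ, GQ, NS, ND, AZ, AE, KC, CC, BQ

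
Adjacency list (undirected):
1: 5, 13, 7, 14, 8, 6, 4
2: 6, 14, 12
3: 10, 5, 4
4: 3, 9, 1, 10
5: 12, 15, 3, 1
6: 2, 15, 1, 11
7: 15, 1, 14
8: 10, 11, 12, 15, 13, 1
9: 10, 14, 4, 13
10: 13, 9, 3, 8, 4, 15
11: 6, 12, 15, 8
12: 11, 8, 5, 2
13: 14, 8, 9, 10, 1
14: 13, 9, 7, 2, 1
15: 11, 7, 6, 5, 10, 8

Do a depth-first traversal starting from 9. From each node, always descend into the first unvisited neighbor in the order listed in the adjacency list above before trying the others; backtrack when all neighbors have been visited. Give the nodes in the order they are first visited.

Visit 9
9 → 10
10 → 13
13 → 14
14 → 7
7 → 15
15 → 11
11 → 6
6 → 2
2 → 12
12 → 8
8 → 1
1 → 5
5 → 3
3 → 4

9 → 10 → 13 → 14 → 7 → 15 → 11 → 6 → 2 → 12 → 8 → 1 → 5 → 3 → 4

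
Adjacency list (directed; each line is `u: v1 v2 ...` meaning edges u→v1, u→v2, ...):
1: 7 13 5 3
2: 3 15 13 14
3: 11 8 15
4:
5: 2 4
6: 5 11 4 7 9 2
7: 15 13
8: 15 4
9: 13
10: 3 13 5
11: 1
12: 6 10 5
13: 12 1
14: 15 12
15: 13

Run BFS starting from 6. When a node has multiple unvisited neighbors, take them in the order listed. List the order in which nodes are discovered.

6, 5, 11, 4, 7, 9, 2, 1, 15, 13, 3, 14, 12, 8, 10

Visit 6; enqueue 5, 11, 4, 7, 9, 2 → queue [5, 11, 4, 7, 9, 2]
Visit 5 → queue [11, 4, 7, 9, 2]
Visit 11; enqueue 1 → queue [4, 7, 9, 2, 1]
Visit 4 → queue [7, 9, 2, 1]
Visit 7; enqueue 15, 13 → queue [9, 2, 1, 15, 13]
Visit 9 → queue [2, 1, 15, 13]
Visit 2; enqueue 3, 14 → queue [1, 15, 13, 3, 14]
Visit 1 → queue [15, 13, 3, 14]
Visit 15 → queue [13, 3, 14]
Visit 13; enqueue 12 → queue [3, 14, 12]
Visit 3; enqueue 8 → queue [14, 12, 8]
Visit 14 → queue [12, 8]
Visit 12; enqueue 10 → queue [8, 10]
Visit 8 → queue [10]
Visit 10 → queue []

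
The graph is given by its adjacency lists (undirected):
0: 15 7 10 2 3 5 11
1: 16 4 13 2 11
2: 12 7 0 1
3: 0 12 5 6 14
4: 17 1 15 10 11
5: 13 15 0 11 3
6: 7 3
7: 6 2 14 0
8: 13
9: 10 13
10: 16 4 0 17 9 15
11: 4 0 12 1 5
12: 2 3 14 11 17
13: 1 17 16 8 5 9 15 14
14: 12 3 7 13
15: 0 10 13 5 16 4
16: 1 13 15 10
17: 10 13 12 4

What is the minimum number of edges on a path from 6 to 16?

Level 0: 6
Level 1: 3, 7
Level 2: 0, 2, 5, 12, 14
Level 3: 1, 10, 11, 13, 15, 17
Level 4: 4, 8, 9, 16
16 first appears at level 4.

4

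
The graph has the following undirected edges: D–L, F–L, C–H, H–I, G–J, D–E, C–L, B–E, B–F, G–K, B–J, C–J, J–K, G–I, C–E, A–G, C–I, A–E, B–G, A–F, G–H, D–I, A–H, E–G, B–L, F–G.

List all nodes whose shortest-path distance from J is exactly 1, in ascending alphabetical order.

Level 0: J
Level 1: B, C, G, K
Level 2: A, E, F, H, I, L
Level 3: D

B, C, G, K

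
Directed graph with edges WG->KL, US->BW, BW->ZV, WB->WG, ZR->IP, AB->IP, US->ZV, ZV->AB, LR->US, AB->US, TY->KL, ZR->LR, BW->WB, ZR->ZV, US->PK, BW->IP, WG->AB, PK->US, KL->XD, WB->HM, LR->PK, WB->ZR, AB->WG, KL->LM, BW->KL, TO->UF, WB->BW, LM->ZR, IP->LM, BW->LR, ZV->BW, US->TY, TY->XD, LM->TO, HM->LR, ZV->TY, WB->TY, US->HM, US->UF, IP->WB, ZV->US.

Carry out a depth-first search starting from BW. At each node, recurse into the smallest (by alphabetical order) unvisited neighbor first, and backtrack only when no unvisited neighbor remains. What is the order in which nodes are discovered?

BW IP LM TO UF ZR LR PK US HM TY KL XD ZV AB WG WB

Visit BW
BW → IP
IP → LM
LM → TO
TO → UF
LM → ZR
ZR → LR
LR → PK
PK → US
US → HM
US → TY
TY → KL
KL → XD
US → ZV
ZV → AB
AB → WG
IP → WB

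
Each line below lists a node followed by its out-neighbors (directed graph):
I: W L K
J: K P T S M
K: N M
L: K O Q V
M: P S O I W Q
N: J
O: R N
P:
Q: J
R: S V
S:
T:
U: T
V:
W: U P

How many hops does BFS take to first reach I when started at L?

3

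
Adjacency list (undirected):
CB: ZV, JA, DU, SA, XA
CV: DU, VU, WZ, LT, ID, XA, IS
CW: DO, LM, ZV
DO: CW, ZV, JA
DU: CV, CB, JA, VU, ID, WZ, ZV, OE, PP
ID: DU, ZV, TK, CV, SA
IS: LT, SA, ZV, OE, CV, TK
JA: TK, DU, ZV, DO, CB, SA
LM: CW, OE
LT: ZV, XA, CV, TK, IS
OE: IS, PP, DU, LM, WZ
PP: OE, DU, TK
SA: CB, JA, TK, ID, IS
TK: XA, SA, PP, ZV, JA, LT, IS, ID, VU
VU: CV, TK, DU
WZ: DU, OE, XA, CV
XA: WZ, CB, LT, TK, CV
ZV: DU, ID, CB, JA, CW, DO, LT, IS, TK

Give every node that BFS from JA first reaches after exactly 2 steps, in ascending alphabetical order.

CV, CW, ID, IS, LT, OE, PP, VU, WZ, XA

Level 0: JA
Level 1: CB, DO, DU, SA, TK, ZV
Level 2: CV, CW, ID, IS, LT, OE, PP, VU, WZ, XA
Level 3: LM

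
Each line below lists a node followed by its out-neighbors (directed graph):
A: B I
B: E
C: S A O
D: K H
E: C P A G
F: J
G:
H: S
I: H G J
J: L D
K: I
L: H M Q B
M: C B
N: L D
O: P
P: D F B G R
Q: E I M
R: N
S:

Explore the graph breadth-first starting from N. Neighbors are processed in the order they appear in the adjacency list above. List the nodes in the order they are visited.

N -> L -> D -> H -> M -> Q -> B -> K -> S -> C -> E -> I -> A -> O -> P -> G -> J -> F -> R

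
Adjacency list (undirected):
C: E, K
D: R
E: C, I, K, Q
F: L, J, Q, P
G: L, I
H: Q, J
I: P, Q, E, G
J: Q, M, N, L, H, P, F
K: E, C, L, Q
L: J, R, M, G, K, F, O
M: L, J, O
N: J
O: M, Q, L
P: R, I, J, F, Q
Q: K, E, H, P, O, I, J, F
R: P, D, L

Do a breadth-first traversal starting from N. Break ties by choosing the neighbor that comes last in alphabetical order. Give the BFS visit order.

Visit N; enqueue J → queue [J]
Visit J; enqueue Q, P, M, L, H, F → queue [Q, P, M, L, H, F]
Visit Q; enqueue O, K, I, E → queue [P, M, L, H, F, O, K, I, E]
Visit P; enqueue R → queue [M, L, H, F, O, K, I, E, R]
Visit M → queue [L, H, F, O, K, I, E, R]
Visit L; enqueue G → queue [H, F, O, K, I, E, R, G]
Visit H → queue [F, O, K, I, E, R, G]
Visit F → queue [O, K, I, E, R, G]
Visit O → queue [K, I, E, R, G]
Visit K; enqueue C → queue [I, E, R, G, C]
Visit I → queue [E, R, G, C]
Visit E → queue [R, G, C]
Visit R; enqueue D → queue [G, C, D]
Visit G → queue [C, D]
Visit C → queue [D]
Visit D → queue []

N, J, Q, P, M, L, H, F, O, K, I, E, R, G, C, D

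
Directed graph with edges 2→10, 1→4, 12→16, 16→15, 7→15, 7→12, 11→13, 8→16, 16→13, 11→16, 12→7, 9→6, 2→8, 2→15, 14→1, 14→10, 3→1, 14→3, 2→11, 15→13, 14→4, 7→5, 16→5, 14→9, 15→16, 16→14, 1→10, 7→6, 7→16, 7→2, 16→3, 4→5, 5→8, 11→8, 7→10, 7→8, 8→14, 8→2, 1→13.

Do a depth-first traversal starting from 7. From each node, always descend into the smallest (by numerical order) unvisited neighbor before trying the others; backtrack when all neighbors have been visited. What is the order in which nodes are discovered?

7, 2, 8, 14, 1, 4, 5, 10, 13, 3, 9, 6, 16, 15, 11, 12

Visit 7
7 → 2
2 → 8
8 → 14
14 → 1
1 → 4
4 → 5
1 → 10
1 → 13
14 → 3
14 → 9
9 → 6
8 → 16
16 → 15
2 → 11
7 → 12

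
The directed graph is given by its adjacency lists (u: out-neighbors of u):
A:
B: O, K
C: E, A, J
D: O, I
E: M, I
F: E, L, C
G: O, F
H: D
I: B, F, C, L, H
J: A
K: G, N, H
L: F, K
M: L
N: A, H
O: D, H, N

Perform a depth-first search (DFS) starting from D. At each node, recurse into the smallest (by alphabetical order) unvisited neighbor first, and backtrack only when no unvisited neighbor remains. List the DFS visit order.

D I B K G F C A E M L J O H N

Visit D
D → I
I → B
B → K
K → G
G → F
F → C
C → A
C → E
E → M
M → L
C → J
G → O
O → H
O → N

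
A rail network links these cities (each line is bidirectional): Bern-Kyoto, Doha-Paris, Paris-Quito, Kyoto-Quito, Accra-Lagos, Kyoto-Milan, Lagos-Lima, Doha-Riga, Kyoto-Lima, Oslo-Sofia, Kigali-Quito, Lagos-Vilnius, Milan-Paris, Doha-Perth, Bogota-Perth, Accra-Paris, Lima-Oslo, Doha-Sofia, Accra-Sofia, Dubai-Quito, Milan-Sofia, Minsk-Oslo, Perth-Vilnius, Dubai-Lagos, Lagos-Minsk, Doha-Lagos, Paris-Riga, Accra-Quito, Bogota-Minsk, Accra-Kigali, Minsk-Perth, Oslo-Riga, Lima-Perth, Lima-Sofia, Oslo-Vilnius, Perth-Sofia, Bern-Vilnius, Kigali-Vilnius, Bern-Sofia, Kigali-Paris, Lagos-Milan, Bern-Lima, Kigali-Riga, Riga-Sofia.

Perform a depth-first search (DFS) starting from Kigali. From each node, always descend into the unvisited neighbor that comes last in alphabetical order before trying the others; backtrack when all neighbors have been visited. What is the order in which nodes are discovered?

Visit Kigali
Kigali → Vilnius
Vilnius → Perth
Perth → Sofia
Sofia → Riga
Riga → Paris
Paris → Quito
Quito → Kyoto
Kyoto → Milan
Milan → Lagos
Lagos → Minsk
Minsk → Oslo
Oslo → Lima
Lima → Bern
Minsk → Bogota
Lagos → Dubai
Lagos → Doha
Lagos → Accra

Kigali Vilnius Perth Sofia Riga Paris Quito Kyoto Milan Lagos Minsk Oslo Lima Bern Bogota Dubai Doha Accra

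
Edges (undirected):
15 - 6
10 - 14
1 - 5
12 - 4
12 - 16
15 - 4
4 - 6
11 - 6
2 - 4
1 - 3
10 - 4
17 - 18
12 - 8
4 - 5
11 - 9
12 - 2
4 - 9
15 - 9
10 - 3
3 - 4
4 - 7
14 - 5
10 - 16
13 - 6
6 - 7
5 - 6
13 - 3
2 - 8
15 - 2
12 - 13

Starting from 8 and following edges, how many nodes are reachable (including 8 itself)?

16

BFS from 8 visits: 8, 2, 12, 4, 15, 13, 16, 3, 5, 6, 7, 9, 10, 1, 14, 11
Reachable nodes: 16 of 18 total.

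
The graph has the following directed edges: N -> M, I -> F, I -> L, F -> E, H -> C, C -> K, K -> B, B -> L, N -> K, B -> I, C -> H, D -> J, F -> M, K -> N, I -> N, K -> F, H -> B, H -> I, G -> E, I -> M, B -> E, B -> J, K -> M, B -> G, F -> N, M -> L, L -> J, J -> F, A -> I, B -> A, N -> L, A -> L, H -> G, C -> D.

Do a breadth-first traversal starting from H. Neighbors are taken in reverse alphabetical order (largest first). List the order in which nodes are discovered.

H, I, G, C, B, N, M, L, F, E, K, D, J, A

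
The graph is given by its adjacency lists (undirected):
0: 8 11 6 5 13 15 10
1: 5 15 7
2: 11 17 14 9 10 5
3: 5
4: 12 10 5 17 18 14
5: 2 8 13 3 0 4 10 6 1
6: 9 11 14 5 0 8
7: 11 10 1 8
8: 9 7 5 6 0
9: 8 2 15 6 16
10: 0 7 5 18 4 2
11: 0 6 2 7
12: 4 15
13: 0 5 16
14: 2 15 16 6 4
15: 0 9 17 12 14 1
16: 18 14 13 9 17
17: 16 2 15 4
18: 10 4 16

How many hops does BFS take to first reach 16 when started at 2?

2

Level 0: 2
Level 1: 5, 9, 10, 11, 14, 17
Level 2: 0, 1, 3, 4, 6, 7, 8, 13, 15, 16, 18
Level 3: 12
16 first appears at level 2.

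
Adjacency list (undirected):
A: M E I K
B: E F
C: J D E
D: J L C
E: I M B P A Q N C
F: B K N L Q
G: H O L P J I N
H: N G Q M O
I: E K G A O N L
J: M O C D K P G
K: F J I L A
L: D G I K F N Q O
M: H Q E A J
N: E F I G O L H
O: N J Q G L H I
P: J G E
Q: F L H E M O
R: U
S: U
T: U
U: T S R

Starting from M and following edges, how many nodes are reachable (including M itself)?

BFS from M visits: M, Q, J, H, E, A, O, L, F, P, K, G, D, C, N, I, B
Reachable nodes: 17 of 21 total.

17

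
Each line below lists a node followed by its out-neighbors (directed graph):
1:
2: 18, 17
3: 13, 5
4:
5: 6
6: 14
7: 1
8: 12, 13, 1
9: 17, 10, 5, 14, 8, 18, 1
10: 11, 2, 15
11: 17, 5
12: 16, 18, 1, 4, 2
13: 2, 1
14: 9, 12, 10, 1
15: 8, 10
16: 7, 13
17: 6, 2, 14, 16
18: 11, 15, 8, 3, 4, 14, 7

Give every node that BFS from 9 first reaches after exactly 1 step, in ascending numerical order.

1, 5, 8, 10, 14, 17, 18

Level 0: 9
Level 1: 1, 5, 8, 10, 14, 17, 18
Level 2: 2, 3, 4, 6, 7, 11, 12, 13, 15, 16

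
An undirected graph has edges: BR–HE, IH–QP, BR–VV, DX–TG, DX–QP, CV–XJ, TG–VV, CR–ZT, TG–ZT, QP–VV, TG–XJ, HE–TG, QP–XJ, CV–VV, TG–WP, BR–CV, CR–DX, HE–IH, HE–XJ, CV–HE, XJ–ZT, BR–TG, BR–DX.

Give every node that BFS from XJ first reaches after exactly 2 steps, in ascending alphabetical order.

BR, CR, DX, IH, VV, WP

Level 0: XJ
Level 1: CV, HE, QP, TG, ZT
Level 2: BR, CR, DX, IH, VV, WP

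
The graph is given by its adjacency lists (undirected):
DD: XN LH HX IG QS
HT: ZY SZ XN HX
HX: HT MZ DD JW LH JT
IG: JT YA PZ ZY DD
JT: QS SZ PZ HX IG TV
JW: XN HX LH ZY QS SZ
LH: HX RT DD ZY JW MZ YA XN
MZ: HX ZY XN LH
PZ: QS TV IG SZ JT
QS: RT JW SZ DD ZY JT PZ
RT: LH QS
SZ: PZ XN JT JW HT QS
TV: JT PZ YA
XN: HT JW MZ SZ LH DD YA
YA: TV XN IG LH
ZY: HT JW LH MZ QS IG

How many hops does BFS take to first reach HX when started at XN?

Level 0: XN
Level 1: DD, HT, JW, LH, MZ, SZ, YA
Level 2: HX, IG, JT, PZ, QS, RT, TV, ZY
HX first appears at level 2.

2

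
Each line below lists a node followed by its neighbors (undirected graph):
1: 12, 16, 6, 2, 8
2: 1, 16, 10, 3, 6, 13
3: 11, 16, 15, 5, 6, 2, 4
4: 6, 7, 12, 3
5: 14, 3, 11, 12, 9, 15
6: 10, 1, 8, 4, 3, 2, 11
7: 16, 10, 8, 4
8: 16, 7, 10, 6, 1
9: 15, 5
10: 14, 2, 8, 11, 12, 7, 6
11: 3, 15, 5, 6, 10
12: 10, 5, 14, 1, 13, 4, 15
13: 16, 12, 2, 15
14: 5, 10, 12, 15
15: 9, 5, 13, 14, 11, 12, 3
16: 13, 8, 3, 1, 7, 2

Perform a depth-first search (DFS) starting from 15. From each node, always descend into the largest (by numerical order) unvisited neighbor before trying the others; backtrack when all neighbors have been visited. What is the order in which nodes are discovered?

Visit 15
15 → 14
14 → 12
12 → 13
13 → 16
16 → 8
8 → 10
10 → 11
11 → 6
6 → 4
4 → 7
4 → 3
3 → 5
5 → 9
3 → 2
2 → 1

15 14 12 13 16 8 10 11 6 4 7 3 5 9 2 1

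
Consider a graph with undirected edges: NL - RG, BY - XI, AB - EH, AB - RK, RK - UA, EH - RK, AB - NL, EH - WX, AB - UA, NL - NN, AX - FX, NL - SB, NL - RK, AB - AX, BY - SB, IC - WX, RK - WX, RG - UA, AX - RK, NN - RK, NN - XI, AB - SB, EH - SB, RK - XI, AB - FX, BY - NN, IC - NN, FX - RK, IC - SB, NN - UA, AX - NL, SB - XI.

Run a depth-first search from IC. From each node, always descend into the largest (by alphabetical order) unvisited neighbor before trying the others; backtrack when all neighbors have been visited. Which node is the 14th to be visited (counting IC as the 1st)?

EH

Visit IC
IC → WX
WX → RK
RK → XI
XI → SB
SB → NL
NL → RG
RG → UA
UA → NN
NN → BY
UA → AB
AB → FX
FX → AX
AB → EH

Visit order: IC, WX, RK, XI, SB, NL, RG, UA, NN, BY, AB, FX, AX, EH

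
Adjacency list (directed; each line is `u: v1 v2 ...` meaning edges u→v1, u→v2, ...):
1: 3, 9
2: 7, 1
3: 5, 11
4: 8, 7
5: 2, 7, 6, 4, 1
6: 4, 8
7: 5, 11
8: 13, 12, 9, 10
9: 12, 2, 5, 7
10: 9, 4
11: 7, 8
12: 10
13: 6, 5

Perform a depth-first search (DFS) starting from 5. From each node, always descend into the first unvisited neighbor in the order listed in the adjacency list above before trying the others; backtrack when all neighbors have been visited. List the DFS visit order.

5, 2, 7, 11, 8, 13, 6, 4, 12, 10, 9, 1, 3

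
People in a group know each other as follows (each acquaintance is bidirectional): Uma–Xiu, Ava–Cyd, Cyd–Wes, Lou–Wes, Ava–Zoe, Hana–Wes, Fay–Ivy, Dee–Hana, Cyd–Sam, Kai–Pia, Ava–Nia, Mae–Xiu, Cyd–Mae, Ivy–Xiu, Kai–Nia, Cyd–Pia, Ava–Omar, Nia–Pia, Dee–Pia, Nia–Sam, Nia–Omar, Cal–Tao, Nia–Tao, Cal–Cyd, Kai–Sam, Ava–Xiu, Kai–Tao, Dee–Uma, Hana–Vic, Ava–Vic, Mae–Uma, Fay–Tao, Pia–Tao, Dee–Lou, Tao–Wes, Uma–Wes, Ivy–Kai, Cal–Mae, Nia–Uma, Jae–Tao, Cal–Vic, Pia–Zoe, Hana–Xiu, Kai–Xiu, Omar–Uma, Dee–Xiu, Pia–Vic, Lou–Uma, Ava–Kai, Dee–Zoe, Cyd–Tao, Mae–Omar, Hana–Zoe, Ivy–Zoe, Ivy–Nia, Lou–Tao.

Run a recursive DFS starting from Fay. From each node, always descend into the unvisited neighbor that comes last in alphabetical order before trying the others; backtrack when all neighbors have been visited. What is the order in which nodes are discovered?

Visit Fay
Fay → Tao
Tao → Wes
Wes → Uma
Uma → Xiu
Xiu → Mae
Mae → Omar
Omar → Nia
Nia → Sam
Sam → Kai
Kai → Pia
Pia → Zoe
Zoe → Ivy
Zoe → Hana
Hana → Vic
Vic → Cal
Cal → Cyd
Cyd → Ava
Hana → Dee
Dee → Lou
Tao → Jae

Fay, Tao, Wes, Uma, Xiu, Mae, Omar, Nia, Sam, Kai, Pia, Zoe, Ivy, Hana, Vic, Cal, Cyd, Ava, Dee, Lou, Jae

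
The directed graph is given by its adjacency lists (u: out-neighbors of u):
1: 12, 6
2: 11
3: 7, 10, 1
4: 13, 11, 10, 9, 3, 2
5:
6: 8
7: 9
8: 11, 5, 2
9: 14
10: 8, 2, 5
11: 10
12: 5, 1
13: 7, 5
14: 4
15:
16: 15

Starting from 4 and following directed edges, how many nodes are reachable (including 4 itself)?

14

BFS from 4 visits: 4, 13, 11, 10, 9, 3, 2, 7, 5, 8, 14, 1, 12, 6
Reachable nodes: 14 of 16 total.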